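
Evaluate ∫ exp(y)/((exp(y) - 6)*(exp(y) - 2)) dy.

log(exp(y) - 6)/4 - log(exp(y) - 2)/4 + C

Let u = e^y, du = e^y dy.
The integral becomes ∫ du/((u-6)(u-2)); decompose into partial fractions.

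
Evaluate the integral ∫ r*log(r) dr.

r**2*log(r)/2 - r**2/4 + C

Use integration by parts with u = log(r), dv = r dr.
Then du = 1/r dr and v = r**2/2.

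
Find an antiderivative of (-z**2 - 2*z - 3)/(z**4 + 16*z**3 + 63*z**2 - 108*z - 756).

Factor the denominator: (z - 3)*(z + 6)**2*(z + 7).
Partial-fraction decomposition: 19/(5*(z + 7)) - 34/(9*(z + 6)) + 3/(z + 6)**2 - 1/(45*(z - 3)).
Integrate each term; A/(z−a) gives A·log|z−a|; A/(z−a)² gives −A/(z−a).

-log(z - 3)/45 - 34*log(z + 6)/9 + 19*log(z + 7)/5 - 3/(z + 6) + C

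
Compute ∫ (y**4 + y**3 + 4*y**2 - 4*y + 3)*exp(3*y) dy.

Use integration by parts with u = y**4 + y**3 + 4*y**2 - 4*y + 3, dv = exp(3*y) dy, so v = exp(3*y)/3.
Apply parts 4 times (tabular method): alternate signs, differentiate u down to 0, integrate dv up.

(27*y**4 - 9*y**3 + 117*y**2 - 186*y + 143)*exp(3*y)/81 + C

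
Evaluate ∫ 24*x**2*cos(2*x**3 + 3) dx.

4*sin(2*x**3 + 3) + C

Let u = 2*x**3 + 3, so du = (6*x**2) dx.
Rewriting, the integral becomes 4·∫ cos(u) du = 4·sin(u).
Substituting back, u = 2*x**3 + 3.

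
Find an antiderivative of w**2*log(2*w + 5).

w**3*log(2*w + 5)/3 - w**3/9 + 5*w**2/12 - 25*w/12 + 125*log(2*w + 5)/24 + C

Use integration by parts with u = log(2*w + 5), dv = w**2 dw.
Then du = 2/(2*w + 5) dw and v = w**3/3.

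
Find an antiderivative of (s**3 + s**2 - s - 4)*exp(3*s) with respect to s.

(3*s**3 - 3*s - 11)*exp(3*s)/9 + C

Use integration by parts with u = s**3 + s**2 - s - 4, dv = exp(3*s) ds, so v = exp(3*s)/3.
Apply parts 3 times (tabular method): alternate signs, differentiate u down to 0, integrate dv up.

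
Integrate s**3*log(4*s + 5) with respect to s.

s**4*log(4*s + 5)/4 - s**4/16 + 5*s**3/48 - 25*s**2/128 + 125*s/256 - 625*log(4*s + 5)/1024 + C

Use integration by parts with u = log(4*s + 5), dv = s**3 ds.
Then du = 4/(4*s + 5) ds and v = s**4/4.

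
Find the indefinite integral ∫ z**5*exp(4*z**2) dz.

(8*z**4 - 4*z**2 + 1)*exp(4*z**2)/64 + C

Let u = z², du = 2z dz; rewrite as (1/2)∫ u^2·exp(4u) du.
Now integrate by parts 2 times.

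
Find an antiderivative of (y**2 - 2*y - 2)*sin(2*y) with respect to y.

Use integration by parts with u = y**2 - 2*y - 2, dv = sin(2*y) dy, so v = -cos(2*y)/2.
Apply parts 2 times (tabular method): alternate signs, differentiate u down to 0, integrate dv up.

-y**2*cos(2*y)/2 + y*sin(2*y)/2 + y*cos(2*y) - sin(2*y)/2 + 5*cos(2*y)/4 + C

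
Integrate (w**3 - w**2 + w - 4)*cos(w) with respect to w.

w**3*sin(w) - w**2*sin(w) + 3*w**2*cos(w) - 5*w*sin(w) - 2*w*cos(w) - 2*sin(w) - 5*cos(w) + C

Use integration by parts with u = w**3 - w**2 + w - 4, dv = cos(w) dw, so v = sin(w).
Apply parts 3 times (tabular method): alternate signs, differentiate u down to 0, integrate dv up.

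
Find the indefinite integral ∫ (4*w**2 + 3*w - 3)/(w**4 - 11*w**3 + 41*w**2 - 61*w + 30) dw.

Factor the denominator: (w - 5)*(w - 3)*(w - 2)*(w - 1).
Partial-fraction decomposition: -1/(2*(w - 1)) + 19/(3*(w - 2)) - 21/(2*(w - 3)) + 14/(3*(w - 5)).
Integrate each term: A/(w−a) contributes A·log|w−a|.

14*log(w - 5)/3 - 21*log(w - 3)/2 + 19*log(w - 2)/3 - log(w - 1)/2 + C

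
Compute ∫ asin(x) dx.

x*asin(x) + sqrt(-x**2 + 1) + C

Use integration by parts with u = arcsin(x), dv = dx.
Then du = 1/sqrt(-x**2 + 1) dx.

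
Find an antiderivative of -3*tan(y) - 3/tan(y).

-3*log(tan(y)) + C

Let u = tan(y), so du = (tan(y)**2 + 1) dy.
Rewriting, the integral becomes -3·∫ 1/u du = -3·log(u).
Substituting back, u = tan(y).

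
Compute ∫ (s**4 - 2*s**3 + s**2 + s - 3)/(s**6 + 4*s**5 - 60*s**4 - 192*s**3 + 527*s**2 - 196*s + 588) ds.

Factor the denominator: (s - 7)*(s - 2)*(s + 6)*(s + 7)*(s**2 + 1).
Partial-fraction decomposition: 3*(9*s - 17)/(9250*(s**2 + 1)) - 521/(1050*(s + 7)) + 135/(296*(s + 6)) - 1/(600*(s - 2)) + 34/(875*(s - 7)).
Integrate each term; A/(s−a) gives A·log|s−a|; the (Bs+D)/(s²+p²) term gives a log and an atan.

34*log(s - 7)/875 - log(s - 2)/600 + 135*log(s + 6)/296 - 521*log(s + 7)/1050 + 27*log(s**2 + 1)/18500 - 51*atan(s)/9250 + C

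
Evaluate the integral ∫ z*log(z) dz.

Use integration by parts with u = log(z), dv = z dz.
Then du = 1/z dz and v = z**2/2.

z**2*log(z)/2 - z**2/4 + C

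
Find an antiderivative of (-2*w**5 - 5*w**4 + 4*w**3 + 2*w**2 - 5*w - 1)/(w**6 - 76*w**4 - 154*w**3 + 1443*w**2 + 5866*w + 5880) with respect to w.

-5239933*log(w - 7)/4704480 - 31*log(w + 2)/486 - log(w + 3)/40 + 563*log(w + 4)/242 - 2699*log(w + 5)/864 + 8837/(2376*w - 16632) + C

Factor the denominator: (w - 7)**2*(w + 2)*(w + 3)*(w + 4)*(w + 5).
Partial-fraction decomposition: -2699/(864*(w + 5)) + 563/(242*(w + 4)) - 1/(40*(w + 3)) - 31/(486*(w + 2)) - 5239933/(4704480*(w - 7)) - 8837/(2376*(w - 7)**2).
Integrate each term; A/(w−a) gives A·log|w−a|; A/(w−a)² gives −A/(w−a).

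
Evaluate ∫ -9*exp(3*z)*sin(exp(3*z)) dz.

Let u = exp(3*z), so du = (3*exp(3*z)) dz.
Rewriting, the integral becomes -3·∫ sin(u) du = -3·-cos(u).
Substituting back, u = exp(3*z).

3*cos(exp(3*z)) + C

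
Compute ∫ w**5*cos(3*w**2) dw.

w**4*sin(3*w**2)/6 + w**2*cos(3*w**2)/9 - sin(3*w**2)/27 + C

Let u = w², du = 2w dw; rewrite as (1/2)∫ u^2·cos(3u) du.
Now integrate by parts 2 times.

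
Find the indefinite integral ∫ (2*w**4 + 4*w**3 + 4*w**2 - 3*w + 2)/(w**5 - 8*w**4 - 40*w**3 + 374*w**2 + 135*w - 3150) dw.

6351*log(w - 7)/520 - 14871*log(w - 5)/1408 - 101*log(w + 3)/1920 + 172*log(w + 6)/429 + 167/(16*w - 80) + C

Factor the denominator: (w - 7)*(w - 5)**2*(w + 3)*(w + 6).
Partial-fraction decomposition: 172/(429*(w + 6)) - 101/(1920*(w + 3)) - 14871/(1408*(w - 5)) - 167/(16*(w - 5)**2) + 6351/(520*(w - 7)).
Integrate each term; A/(w−a) gives A·log|w−a|; A/(w−a)² gives −A/(w−a).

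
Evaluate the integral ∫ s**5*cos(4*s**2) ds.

Let u = s², du = 2s ds; rewrite as (1/2)∫ u^2·cos(4u) du.
Now integrate by parts 2 times.

s**4*sin(4*s**2)/8 + s**2*cos(4*s**2)/16 - sin(4*s**2)/64 + C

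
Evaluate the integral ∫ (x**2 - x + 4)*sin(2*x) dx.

Use integration by parts with u = x**2 - x + 4, dv = sin(2*x) dx, so v = -cos(2*x)/2.
Apply parts 2 times (tabular method): alternate signs, differentiate u down to 0, integrate dv up.

-x**2*cos(2*x)/2 + x*sin(2*x)/2 + x*cos(2*x)/2 - sin(2*x)/4 - 7*cos(2*x)/4 + C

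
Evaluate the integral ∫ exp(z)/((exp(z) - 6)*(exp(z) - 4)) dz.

Let u = e^z, du = e^z dz.
The integral becomes ∫ du/((u-4)(u-6)); decompose into partial fractions.

log(exp(z) - 6)/2 - log(exp(z) - 4)/2 + C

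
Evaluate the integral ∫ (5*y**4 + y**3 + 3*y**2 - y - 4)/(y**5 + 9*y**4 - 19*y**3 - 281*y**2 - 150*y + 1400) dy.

Factor the denominator: (y - 5)*(y - 2)*(y + 4)*(y + 5)*(y + 7).
Partial-fraction decomposition: 2953/(162*(y + 7)) - 769/(35*(y + 5)) + 632/(81*(y + 4)) - 47/(567*(y - 2)) + 829/(810*(y - 5)).
Integrate each term: A/(y−a) contributes A·log|y−a|.

829*log(y - 5)/810 - 47*log(y - 2)/567 + 632*log(y + 4)/81 - 769*log(y + 5)/35 + 2953*log(y + 7)/162 + C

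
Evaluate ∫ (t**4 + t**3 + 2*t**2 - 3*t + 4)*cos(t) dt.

Use integration by parts with u = t**4 + t**3 + 2*t**2 - 3*t + 4, dv = cos(t) dt, so v = sin(t).
Apply parts 4 times (tabular method): alternate signs, differentiate u down to 0, integrate dv up.

t**4*sin(t) + t**3*sin(t) + 4*t**3*cos(t) - 10*t**2*sin(t) + 3*t**2*cos(t) - 9*t*sin(t) - 20*t*cos(t) + 24*sin(t) - 9*cos(t) + C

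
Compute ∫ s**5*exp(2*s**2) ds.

(2*s**4 - 2*s**2 + 1)*exp(2*s**2)/8 + C

Let u = s², du = 2s ds; rewrite as (1/2)∫ u^2·exp(2u) du.
Now integrate by parts 2 times.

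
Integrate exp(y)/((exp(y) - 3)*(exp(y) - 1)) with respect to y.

log(exp(y) - 3)/2 - log(exp(y) - 1)/2 + C

Let u = e^y, du = e^y dy.
The integral becomes ∫ du/((u-1)(u-3)); decompose into partial fractions.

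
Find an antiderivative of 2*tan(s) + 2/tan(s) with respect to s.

2*log(tan(s)) + C

Let u = tan(s), so du = (tan(s)**2 + 1) ds.
Rewriting, the integral becomes 2·∫ 1/u du = 2·log(u).
Substituting back, u = tan(s).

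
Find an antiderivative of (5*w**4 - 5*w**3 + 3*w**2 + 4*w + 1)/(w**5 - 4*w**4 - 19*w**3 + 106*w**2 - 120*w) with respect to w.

-log(w)/120 + 1025*log(w - 4)/72 - 155*log(w - 3)/12 + 61*log(w - 2)/28 + 1903*log(w + 5)/1260 + C

Factor the denominator: w*(w - 4)*(w - 3)*(w - 2)*(w + 5).
Partial-fraction decomposition: 1903/(1260*(w + 5)) + 61/(28*(w - 2)) - 155/(12*(w - 3)) + 1025/(72*(w - 4)) - 1/(120*w).
Integrate each term: A/(w−a) contributes A·log|w−a|.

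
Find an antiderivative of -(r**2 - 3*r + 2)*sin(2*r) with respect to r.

Use integration by parts with u = r**2 - 3*r + 2, dv = -sin(2*r) dr, so v = cos(2*r)/2.
Apply parts 2 times (tabular method): alternate signs, differentiate u down to 0, integrate dv up.

r**2*cos(2*r)/2 - r*sin(2*r)/2 - 3*r*cos(2*r)/2 + 3*sin(2*r)/4 + 3*cos(2*r)/4 + C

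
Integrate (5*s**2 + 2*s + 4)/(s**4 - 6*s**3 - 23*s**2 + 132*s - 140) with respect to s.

Factor the denominator: (s - 7)*(s - 2)**2*(s + 5).
Partial-fraction decomposition: -17/(84*(s + 5)) - 118/(175*(s - 2)) - 4/(5*(s - 2)**2) + 263/(300*(s - 7)).
Integrate each term; A/(s−a) gives A·log|s−a|; A/(s−a)² gives −A/(s−a).

263*log(s - 7)/300 - 118*log(s - 2)/175 - 17*log(s + 5)/84 + 4/(5*s - 10) + C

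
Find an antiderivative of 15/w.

Let u = 2*w**3, so du = (6*w**2) dw.
Rewriting, the integral becomes 5·∫ 1/u du = 5·log(u).
Substituting back, u = 2*w**3.

15*log(w) + 5*log(2) + C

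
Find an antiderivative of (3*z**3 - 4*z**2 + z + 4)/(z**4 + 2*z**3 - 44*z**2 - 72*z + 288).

257*log(z - 6)/240 - 7*log(z - 2)/96 - 32*log(z + 4)/15 + 397*log(z + 6)/96 + C

Factor the denominator: (z - 6)*(z - 2)*(z + 4)*(z + 6).
Partial-fraction decomposition: 397/(96*(z + 6)) - 32/(15*(z + 4)) - 7/(96*(z - 2)) + 257/(240*(z - 6)).
Integrate each term: A/(z−a) contributes A·log|z−a|.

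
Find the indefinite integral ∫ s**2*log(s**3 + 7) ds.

Let u = s**3 + 7, so du = (3*s**2) ds.
The integral becomes (1/3)·∫ log(u) du; integrate by parts with u′=log(u), dv′=du.

s**3*log(s**3 + 7)/3 - s**3/3 + 7*log(s**3 + 7)/3 + C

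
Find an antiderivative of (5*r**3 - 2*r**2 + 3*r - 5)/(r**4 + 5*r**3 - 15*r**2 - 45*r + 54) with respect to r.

121*log(r - 3)/108 - log(r - 1)/56 - 167*log(r + 3)/72 + 1175*log(r + 6)/189 + C

Factor the denominator: (r - 3)*(r - 1)*(r + 3)*(r + 6).
Partial-fraction decomposition: 1175/(189*(r + 6)) - 167/(72*(r + 3)) - 1/(56*(r - 1)) + 121/(108*(r - 3)).
Integrate each term: A/(r−a) contributes A·log|r−a|.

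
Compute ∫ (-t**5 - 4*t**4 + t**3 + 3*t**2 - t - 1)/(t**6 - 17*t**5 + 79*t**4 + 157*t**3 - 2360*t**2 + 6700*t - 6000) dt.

Factor the denominator: (t - 6)*(t - 5)**2*(t - 4)*(t - 2)*(t + 5).
Partial-fraction decomposition: -193/(23100*(t + 5)) - 79/(504*(t - 2)) + 647/(12*(t - 4)) + 80027/(900*(t - 5)) + 5431/(30*(t - 5)**2) - 12643/(88*(t - 6)).
Integrate each term; A/(t−a) gives A·log|t−a|; A/(t−a)² gives −A/(t−a).

-12643*log(t - 6)/88 + 80027*log(t - 5)/900 + 647*log(t - 4)/12 - 79*log(t - 2)/504 - 193*log(t + 5)/23100 - 5431/(30*t - 150) + C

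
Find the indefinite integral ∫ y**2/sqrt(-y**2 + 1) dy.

Substitute y = sin(θ), so dy = cos(θ) dθ and the radical becomes sqrt(-y**2 + 1) = cos(θ) by the Pythagorean identity.
Integrate the resulting trig expression in θ, then back-substitute θ = asin(y), sin(θ) = y, cos(θ) = sqrt(-y**2 + 1) (absorbing any constant into C).

-y*sqrt(-y**2 + 1)/2 + asin(y)/2 + C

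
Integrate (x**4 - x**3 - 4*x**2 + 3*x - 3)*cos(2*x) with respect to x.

x**4*sin(2*x)/2 - x**3*sin(2*x)/2 + x**3*cos(2*x) - 7*x**2*sin(2*x)/2 - 3*x**2*cos(2*x)/4 + 9*x*sin(2*x)/4 - 7*x*cos(2*x)/2 + sin(2*x)/4 + 9*cos(2*x)/8 + C

Use integration by parts with u = x**4 - x**3 - 4*x**2 + 3*x - 3, dv = cos(2*x) dx, so v = sin(2*x)/2.
Apply parts 4 times (tabular method): alternate signs, differentiate u down to 0, integrate dv up.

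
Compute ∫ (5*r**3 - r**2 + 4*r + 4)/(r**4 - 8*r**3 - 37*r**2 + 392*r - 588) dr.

849*log(r - 7)/35 - 268*log(r - 6)/13 + 4*log(r - 2)/15 + 298*log(r + 7)/273 + C

Factor the denominator: (r - 7)*(r - 6)*(r - 2)*(r + 7).
Partial-fraction decomposition: 298/(273*(r + 7)) + 4/(15*(r - 2)) - 268/(13*(r - 6)) + 849/(35*(r - 7)).
Integrate each term: A/(r−a) contributes A·log|r−a|.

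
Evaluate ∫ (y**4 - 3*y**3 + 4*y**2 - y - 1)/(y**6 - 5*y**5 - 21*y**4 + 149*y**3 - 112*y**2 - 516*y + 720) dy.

41*log(y - 4)/36 - 99*log(y - 3)/100 - 5*log(y - 2)/56 + 19*log(y + 2)/600 - 23*log(y + 5)/252 + 4/(5*y - 15) + C

Factor the denominator: (y - 4)*(y - 3)**2*(y - 2)*(y + 2)*(y + 5).
Partial-fraction decomposition: -23/(252*(y + 5)) + 19/(600*(y + 2)) - 5/(56*(y - 2)) - 99/(100*(y - 3)) - 4/(5*(y - 3)**2) + 41/(36*(y - 4)).
Integrate each term; A/(y−a) gives A·log|y−a|; A/(y−a)² gives −A/(y−a).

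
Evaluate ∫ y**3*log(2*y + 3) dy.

y**4*log(2*y + 3)/4 - y**4/16 + y**3/8 - 9*y**2/32 + 27*y/32 - 81*log(2*y + 3)/64 + C

Use integration by parts with u = log(2*y + 3), dv = y**3 dy.
Then du = 2/(2*y + 3) dy and v = y**4/4.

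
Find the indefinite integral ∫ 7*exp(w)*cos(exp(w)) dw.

Let u = exp(w), so du = (exp(w)) dw.
Rewriting, the integral becomes 7·∫ cos(u) du = 7·sin(u).
Substituting back, u = exp(w).

7*sin(exp(w)) + C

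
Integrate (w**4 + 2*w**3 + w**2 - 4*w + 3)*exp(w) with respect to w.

(w**4 - 2*w**3 + 7*w**2 - 18*w + 21)*exp(w) + C

Use integration by parts with u = w**4 + 2*w**3 + w**2 - 4*w + 3, dv = exp(w) dw, so v = exp(w).
Apply parts 4 times (tabular method): alternate signs, differentiate u down to 0, integrate dv up.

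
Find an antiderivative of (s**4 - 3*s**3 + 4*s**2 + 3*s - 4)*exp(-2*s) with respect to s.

(-4*s**4 + 4*s**3 - 10*s**2 - 22*s + 5)*exp(-2*s)/8 + C

Use integration by parts with u = s**4 - 3*s**3 + 4*s**2 + 3*s - 4, dv = exp(-2*s) ds, so v = -exp(-2*s)/2.
Apply parts 4 times (tabular method): alternate signs, differentiate u down to 0, integrate dv up.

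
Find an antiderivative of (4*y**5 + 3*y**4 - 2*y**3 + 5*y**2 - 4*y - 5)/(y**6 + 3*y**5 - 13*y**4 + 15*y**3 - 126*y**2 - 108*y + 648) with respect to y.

1189*log(y - 3)/810 - 167*log(y - 2)/416 - 41*log(y + 2)/1040 + 5317*log(y + 6)/2592 + 647*log(y**2 + 9)/1404 - 29*atan(y/3)/234 + C

Factor the denominator: (y - 3)*(y - 2)*(y + 2)*(y + 6)*(y**2 + 9).
Partial-fraction decomposition: (647*y - 261)/(702*(y**2 + 9)) + 5317/(2592*(y + 6)) - 41/(1040*(y + 2)) - 167/(416*(y - 2)) + 1189/(810*(y - 3)).
Integrate each term; A/(y−a) gives A·log|y−a|; the (By+D)/(y²+p²) term gives a log and an atan.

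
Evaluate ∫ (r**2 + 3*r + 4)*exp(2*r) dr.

(r**2 + 2*r + 3)*exp(2*r)/2 + C

Use integration by parts with u = r**2 + 3*r + 4, dv = exp(2*r) dr, so v = exp(2*r)/2.
Apply parts 2 times (tabular method): alternate signs, differentiate u down to 0, integrate dv up.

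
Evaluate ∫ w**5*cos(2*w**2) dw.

w**4*sin(2*w**2)/4 + w**2*cos(2*w**2)/4 - sin(2*w**2)/8 + C

Let u = w², du = 2w dw; rewrite as (1/2)∫ u^2·cos(2u) du.
Now integrate by parts 2 times.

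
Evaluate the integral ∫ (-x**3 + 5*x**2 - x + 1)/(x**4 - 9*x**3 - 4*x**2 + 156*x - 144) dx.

Factor the denominator: (x - 6)**2*(x - 1)*(x + 4).
Partial-fraction decomposition: -149/(500*(x + 4)) + 4/(125*(x - 1)) - 367/(500*(x - 6)) - 41/(50*(x - 6)**2).
Integrate each term; A/(x−a) gives A·log|x−a|; A/(x−a)² gives −A/(x−a).

-367*log(x - 6)/500 + 4*log(x - 1)/125 - 149*log(x + 4)/500 + 41/(50*x - 300) + C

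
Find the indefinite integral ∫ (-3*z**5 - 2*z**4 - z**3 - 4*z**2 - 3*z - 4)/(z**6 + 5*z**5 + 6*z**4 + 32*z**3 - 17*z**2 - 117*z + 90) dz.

Factor the denominator: (z - 1)**2*(z + 2)*(z + 5)*(z**2 + 9).
Partial-fraction decomposition: -(17753*z - 54187)/(22100*(z**2 + 9)) - 8161/(3672*(z + 5)) + 58/(351*(z + 2)) - 251/(1800*(z - 1)) - 17/(180*(z - 1)**2).
Integrate each term; A/(z−a) gives A·log|z−a|; the (Bz+D)/(z²+p²) term gives a log and an atan.

-251*log(z - 1)/1800 + 58*log(z + 2)/351 - 8161*log(z + 5)/3672 - 17753*log(z**2 + 9)/44200 + 54187*atan(z/3)/66300 + 17/(180*z - 180) + C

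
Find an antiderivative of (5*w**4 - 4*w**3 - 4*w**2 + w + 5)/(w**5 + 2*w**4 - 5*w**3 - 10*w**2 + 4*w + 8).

13*log(w - 2)/16 - log(w - 1)/6 + 3*log(w + 1)/2 + 137*log(w + 2)/48 + 33/(4*w + 8) + C

Factor the denominator: (w - 2)*(w - 1)*(w + 1)*(w + 2)**2.
Partial-fraction decomposition: 137/(48*(w + 2)) - 33/(4*(w + 2)**2) + 3/(2*(w + 1)) - 1/(6*(w - 1)) + 13/(16*(w - 2)).
Integrate each term; A/(w−a) gives A·log|w−a|; A/(w−a)² gives −A/(w−a).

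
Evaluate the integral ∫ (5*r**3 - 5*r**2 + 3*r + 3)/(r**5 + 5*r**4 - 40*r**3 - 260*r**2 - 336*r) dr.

-log(r)/112 + 166*log(r - 7)/1001 - 7*log(r + 2)/16 + 409*log(r + 4)/176 - 425*log(r + 6)/208 + C

Factor the denominator: r*(r - 7)*(r + 2)*(r + 4)*(r + 6).
Partial-fraction decomposition: -425/(208*(r + 6)) + 409/(176*(r + 4)) - 7/(16*(r + 2)) + 166/(1001*(r - 7)) - 1/(112*r).
Integrate each term: A/(r−a) contributes A·log|r−a|.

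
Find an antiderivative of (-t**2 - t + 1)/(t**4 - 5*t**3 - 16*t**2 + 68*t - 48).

Factor the denominator: (t - 6)*(t - 2)*(t - 1)*(t + 4).
Partial-fraction decomposition: 11/(300*(t + 4)) - 1/(25*(t - 1)) + 5/(24*(t - 2)) - 41/(200*(t - 6)).
Integrate each term: A/(t−a) contributes A·log|t−a|.

-41*log(t - 6)/200 + 5*log(t - 2)/24 - log(t - 1)/25 + 11*log(t + 4)/300 + C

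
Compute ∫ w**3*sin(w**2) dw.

-w**2*cos(w**2)/2 + sin(w**2)/2 + C

Let u = w², du = 2w dw; rewrite as (1/2)∫ u^1·sin(1u) du.
Now integrate by parts 1 time.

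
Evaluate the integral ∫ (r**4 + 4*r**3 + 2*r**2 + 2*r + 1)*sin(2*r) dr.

-r**4*cos(2*r)/2 + r**3*sin(2*r) - 2*r**3*cos(2*r) + 3*r**2*sin(2*r) + r**2*cos(2*r)/2 - r*sin(2*r)/2 + 2*r*cos(2*r) - sin(2*r) - 3*cos(2*r)/4 + C

Use integration by parts with u = r**4 + 4*r**3 + 2*r**2 + 2*r + 1, dv = sin(2*r) dr, so v = -cos(2*r)/2.
Apply parts 4 times (tabular method): alternate signs, differentiate u down to 0, integrate dv up.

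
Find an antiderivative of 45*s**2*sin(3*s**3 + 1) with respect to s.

Let u = 3*s**3 + 1, so du = (9*s**2) ds.
Rewriting, the integral becomes 5·∫ sin(u) du = 5·-cos(u).
Substituting back, u = 3*s**3 + 1.

-5*cos(3*s**3 + 1) + C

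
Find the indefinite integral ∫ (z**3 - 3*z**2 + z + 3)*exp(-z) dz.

Use integration by parts with u = z**3 - 3*z**2 + z + 3, dv = exp(-z) dz, so v = -exp(-z).
Apply parts 3 times (tabular method): alternate signs, differentiate u down to 0, integrate dv up.

(-z**3 - z - 4)*exp(-z) + C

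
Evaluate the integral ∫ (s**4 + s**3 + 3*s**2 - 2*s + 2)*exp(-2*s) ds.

Use integration by parts with u = s**4 + s**3 + 3*s**2 - 2*s + 2, dv = exp(-2*s) ds, so v = -exp(-2*s)/2.
Apply parts 4 times (tabular method): alternate signs, differentiate u down to 0, integrate dv up.

(-4*s**4 - 12*s**3 - 30*s**2 - 22*s - 19)*exp(-2*s)/8 + C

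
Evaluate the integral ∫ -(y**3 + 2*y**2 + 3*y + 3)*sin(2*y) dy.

Use integration by parts with u = y**3 + 2*y**2 + 3*y + 3, dv = -sin(2*y) dy, so v = cos(2*y)/2.
Apply parts 3 times (tabular method): alternate signs, differentiate u down to 0, integrate dv up.

y**3*cos(2*y)/2 - 3*y**2*sin(2*y)/4 + y**2*cos(2*y) - y*sin(2*y) + 3*y*cos(2*y)/4 - 3*sin(2*y)/8 + cos(2*y) + C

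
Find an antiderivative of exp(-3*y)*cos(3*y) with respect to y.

exp(-3*y)*sin(3*y)/6 - exp(-3*y)*cos(3*y)/6 + C

Let I denote the integral. Integrate by parts with u = cos(3*y), dv = exp(-3*y) dy, so v = -exp(-3*y)/3: I = -exp(-3*y)*cos(3*y)/3 − ∫ exp(-3*y)*sin(3*y) dy.
Apply parts again with u = sin(3*y), dv = exp(-3*y) dy: ∫ exp(-3*y)*sin(3*y) dy = -exp(-3*y)*sin(3*y)/3 + I. Substituting back brings back I: I = exp(-3*y)*sin(3*y)/3 - exp(-3*y)*cos(3*y)/3 − I.
Solving for I: (1 + 1)·I equals the remaining terms, so I = (1/2)·(exp(-3*y)*sin(3*y)/3 - exp(-3*y)*cos(3*y)/3).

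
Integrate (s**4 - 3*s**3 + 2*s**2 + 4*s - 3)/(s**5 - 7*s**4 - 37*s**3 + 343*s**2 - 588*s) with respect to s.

log(s)/196 + 1495*log(s - 7)/1176 - 109*log(s - 4)/132 + 9*log(s - 3)/40 + 3497*log(s + 7)/10780 + C

Factor the denominator: s*(s - 7)*(s - 4)*(s - 3)*(s + 7).
Partial-fraction decomposition: 3497/(10780*(s + 7)) + 9/(40*(s - 3)) - 109/(132*(s - 4)) + 1495/(1176*(s - 7)) + 1/(196*s).
Integrate each term: A/(s−a) contributes A·log|s−a|.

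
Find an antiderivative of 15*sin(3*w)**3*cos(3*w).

5*sin(3*w)**4/4 + C

Let u = sin(3*w), so du = (3*cos(3*w)) dw.
Rewriting, the integral becomes 5·∫ u^3 du = 5·u^4/4.
Substituting back, u = sin(3*w).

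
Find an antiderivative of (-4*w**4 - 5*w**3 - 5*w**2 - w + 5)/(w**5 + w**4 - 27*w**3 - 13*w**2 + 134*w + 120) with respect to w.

-1423*log(w - 4)/270 + 251*log(w - 3)/80 + log(w + 1)/40 + 37*log(w + 2)/90 - 995*log(w + 5)/432 + C

Factor the denominator: (w - 4)*(w - 3)*(w + 1)*(w + 2)*(w + 5).
Partial-fraction decomposition: -995/(432*(w + 5)) + 37/(90*(w + 2)) + 1/(40*(w + 1)) + 251/(80*(w - 3)) - 1423/(270*(w - 4)).
Integrate each term: A/(w−a) contributes A·log|w−a|.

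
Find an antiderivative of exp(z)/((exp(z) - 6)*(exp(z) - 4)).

log(exp(z) - 6)/2 - log(exp(z) - 4)/2 + C

Let u = e^z, du = e^z dz.
The integral becomes ∫ du/((u-4)(u-6)); decompose into partial fractions.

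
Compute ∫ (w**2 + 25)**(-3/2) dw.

w/(25*sqrt(w**2 + 25)) + C

Substitute w = 5·tan(θ), so dw = 5·sec(θ)^2 dθ and the radical becomes sqrt(w**2 + 25) = 5·sec(θ) by the Pythagorean identity.
Integrate the resulting trig expression in θ, then back-substitute tan(θ) = w/5, sec(θ) = sqrt(w**2 + 25)/5 (absorbing any constant into C).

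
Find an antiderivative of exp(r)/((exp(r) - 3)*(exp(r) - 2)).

log(exp(r) - 3) - log(exp(r) - 2) + C

Let u = e^r, du = e^r dr.
The integral becomes ∫ du/((u-3)(u-2)); decompose into partial fractions.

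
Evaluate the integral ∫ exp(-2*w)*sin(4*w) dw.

Let I denote the integral. Integrate by parts with u = sin(4*w), dv = exp(-2*w) dw, so v = -exp(-2*w)/2: I = -exp(-2*w)*sin(4*w)/2 + 2·∫ exp(-2*w)*cos(4*w) dw.
Apply parts again with u = cos(4*w), dv = exp(-2*w) dw: ∫ exp(-2*w)*cos(4*w) dw = -exp(-2*w)*cos(4*w)/2 − 2·I. Substituting back brings back I: I = -exp(-2*w)*sin(4*w)/2 - exp(-2*w)*cos(4*w) − 4·I.
Solving for I: (1 + 4)·I equals the remaining terms, so I = (1/5)·(-exp(-2*w)*sin(4*w)/2 - exp(-2*w)*cos(4*w)).

-exp(-2*w)*sin(4*w)/10 - exp(-2*w)*cos(4*w)/5 + C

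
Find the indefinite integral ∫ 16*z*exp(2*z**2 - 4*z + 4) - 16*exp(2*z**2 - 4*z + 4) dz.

4*exp(2*z**2 - 4*z + 4) + C

Let u = 2*z**2 - 4*z + 4, so du = (4*z - 4) dz.
Rewriting, the integral becomes 4·∫ e^u du = 4·e^u.
Substituting back, u = 2*z**2 - 4*z + 4.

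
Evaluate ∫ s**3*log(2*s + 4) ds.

Use integration by parts with u = log(2*s + 4), dv = s**3 ds.
Then du = 2/(2*s + 4) ds and v = s**4/4.

s**4*log(2*s + 4)/4 - s**4/16 + s**3/6 - s**2/2 + 2*s - 4*log(s + 2) + C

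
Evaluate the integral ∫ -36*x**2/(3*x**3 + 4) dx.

-4*log(3*x**3 + 4) + C

Let u = 3*x**3 + 4, so du = (9*x**2) dx.
Rewriting, the integral becomes -4·∫ 1/u du = -4·log(u).
Substituting back, u = 3*x**3 + 4.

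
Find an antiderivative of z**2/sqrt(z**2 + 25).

Substitute z = 5·tan(θ), so dz = 5·sec(θ)^2 dθ and the radical becomes sqrt(z**2 + 25) = 5·sec(θ) by the Pythagorean identity.
Integrate the resulting trig expression in θ, then back-substitute tan(θ) = z/5, sec(θ) = sqrt(z**2 + 25)/5 (absorbing any constant into C).

z*sqrt(z**2 + 25)/2 - 25*log(z + sqrt(z**2 + 25))/2 + C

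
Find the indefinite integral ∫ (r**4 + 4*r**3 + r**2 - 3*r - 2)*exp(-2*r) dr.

Use integration by parts with u = r**4 + 4*r**3 + r**2 - 3*r - 2, dv = exp(-2*r) dr, so v = -exp(-2*r)/2.
Apply parts 4 times (tabular method): alternate signs, differentiate u down to 0, integrate dv up.

(-2*r**4 - 12*r**3 - 20*r**2 - 14*r - 3)*exp(-2*r)/4 + C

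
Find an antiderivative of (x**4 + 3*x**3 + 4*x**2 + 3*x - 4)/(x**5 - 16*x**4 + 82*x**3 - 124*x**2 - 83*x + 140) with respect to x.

Factor the denominator: (x - 7)*(x - 5)*(x - 4)*(x - 1)*(x + 1).
Partial-fraction decomposition: -1/(96*(x + 1)) - 7/(144*(x - 1)) + 104/(9*(x - 4)) - 1111/(48*(x - 5)) + 3643/(288*(x - 7)).
Integrate each term: A/(x−a) contributes A·log|x−a|.

3643*log(x - 7)/288 - 1111*log(x - 5)/48 + 104*log(x - 4)/9 - 7*log(x - 1)/144 - log(x + 1)/96 + C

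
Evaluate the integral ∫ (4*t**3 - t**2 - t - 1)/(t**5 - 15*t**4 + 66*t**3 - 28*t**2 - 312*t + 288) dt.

-10333*log(t - 6)/3200 + 235*log(t - 4)/72 - log(t - 1)/225 - 35*log(t + 2)/1152 - 821/(80*t - 480) + C

Factor the denominator: (t - 6)**2*(t - 4)*(t - 1)*(t + 2).
Partial-fraction decomposition: -35/(1152*(t + 2)) - 1/(225*(t - 1)) + 235/(72*(t - 4)) - 10333/(3200*(t - 6)) + 821/(80*(t - 6)**2).
Integrate each term; A/(t−a) gives A·log|t−a|; A/(t−a)² gives −A/(t−a).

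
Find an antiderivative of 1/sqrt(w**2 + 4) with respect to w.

Substitute w = 2·tan(θ), so dw = 2·sec(θ)^2 dθ and the radical becomes sqrt(w**2 + 4) = 2·sec(θ) by the Pythagorean identity.
Integrate the resulting trig expression in θ, then back-substitute tan(θ) = w/2, sec(θ) = sqrt(w**2 + 4)/2 (absorbing any constant into C).

log(w + sqrt(w**2 + 4)) + C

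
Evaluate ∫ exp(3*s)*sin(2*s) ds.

Let I denote the integral. Integrate by parts with u = sin(2*s), dv = exp(3*s) ds, so v = exp(3*s)/3: I = exp(3*s)*sin(2*s)/3 − (2/3)·∫ exp(3*s)*cos(2*s) ds.
Apply parts again with u = cos(2*s), dv = exp(3*s) ds: ∫ exp(3*s)*cos(2*s) ds = exp(3*s)*cos(2*s)/3 + (2/3)·I. Substituting back brings back I: I = exp(3*s)*sin(2*s)/3 - 2*exp(3*s)*cos(2*s)/9 − (4/9)·I.
Solving for I: (1 + 4/9)·I equals the remaining terms, so I = (9/13)·(exp(3*s)*sin(2*s)/3 - 2*exp(3*s)*cos(2*s)/9).

3*exp(3*s)*sin(2*s)/13 - 2*exp(3*s)*cos(2*s)/13 + C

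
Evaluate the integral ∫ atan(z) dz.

Use integration by parts with u = arctan(z), dv = dz.
Then du = 1/(z**2 + 1) dz.

z*atan(z) - log(z**2 + 1)/2 + C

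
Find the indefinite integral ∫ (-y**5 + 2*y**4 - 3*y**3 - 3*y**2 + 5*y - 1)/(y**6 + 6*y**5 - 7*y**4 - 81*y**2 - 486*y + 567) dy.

-35*log(y - 3)/432 + log(y - 1)/640 + 443*log(y + 3)/1728 - 4491*log(y + 7)/3712 + 43*log(y**2 + 9)/2610 + 2827*atan(y/3)/15660 + C

Factor the denominator: (y - 3)*(y - 1)*(y + 3)*(y + 7)*(y**2 + 9).
Partial-fraction decomposition: (172*y + 2827)/(5220*(y**2 + 9)) - 4491/(3712*(y + 7)) + 443/(1728*(y + 3)) + 1/(640*(y - 1)) - 35/(432*(y - 3)).
Integrate each term; A/(y−a) gives A·log|y−a|; the (By+D)/(y²+p²) term gives a log and an atan.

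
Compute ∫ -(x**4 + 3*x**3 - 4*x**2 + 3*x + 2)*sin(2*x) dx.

x**4*cos(2*x)/2 - x**3*sin(2*x) + 3*x**3*cos(2*x)/2 - 9*x**2*sin(2*x)/4 - 7*x**2*cos(2*x)/2 + 7*x*sin(2*x)/2 - 3*x*cos(2*x)/4 + 3*sin(2*x)/8 + 11*cos(2*x)/4 + C

Use integration by parts with u = x**4 + 3*x**3 - 4*x**2 + 3*x + 2, dv = -sin(2*x) dx, so v = cos(2*x)/2.
Apply parts 4 times (tabular method): alternate signs, differentiate u down to 0, integrate dv up.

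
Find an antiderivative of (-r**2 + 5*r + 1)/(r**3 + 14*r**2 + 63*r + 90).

Factor the denominator: (r + 3)*(r + 5)*(r + 6).
Partial-fraction decomposition: -65/(3*(r + 6)) + 49/(2*(r + 5)) - 23/(6*(r + 3)).
Integrate each term: A/(r−a) contributes A·log|r−a|.

-23*log(r + 3)/6 + 49*log(r + 5)/2 - 65*log(r + 6)/3 + C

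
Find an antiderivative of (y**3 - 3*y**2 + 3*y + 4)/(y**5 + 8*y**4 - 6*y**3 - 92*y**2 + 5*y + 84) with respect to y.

Factor the denominator: (y - 3)*(y - 1)*(y + 1)*(y + 4)*(y + 7).
Partial-fraction decomposition: -169/(480*(y + 7)) + 8/(21*(y + 4)) - 1/(48*(y + 1)) - 1/(32*(y - 1)) + 13/(560*(y - 3)).
Integrate each term: A/(y−a) contributes A·log|y−a|.

13*log(y - 3)/560 - log(y - 1)/32 - log(y + 1)/48 + 8*log(y + 4)/21 - 169*log(y + 7)/480 + C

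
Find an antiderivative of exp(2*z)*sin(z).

2*exp(2*z)*sin(z)/5 - exp(2*z)*cos(z)/5 + C

Let I denote the integral. Integrate by parts with u = sin(z), dv = exp(2*z) dz, so v = exp(2*z)/2: I = exp(2*z)*sin(z)/2 − (1/2)·∫ exp(2*z)*cos(z) dz.
Apply parts again with u = cos(z), dv = exp(2*z) dz: ∫ exp(2*z)*cos(z) dz = exp(2*z)*cos(z)/2 + (1/2)·I. Substituting back brings back I: I = exp(2*z)*sin(z)/2 - exp(2*z)*cos(z)/4 − (1/4)·I.
Solving for I: (1 + 1/4)·I equals the remaining terms, so I = (4/5)·(exp(2*z)*sin(z)/2 - exp(2*z)*cos(z)/4).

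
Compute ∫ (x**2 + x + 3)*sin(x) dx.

Use integration by parts with u = x**2 + x + 3, dv = sin(x) dx, so v = -cos(x).
Apply parts 2 times (tabular method): alternate signs, differentiate u down to 0, integrate dv up.

-x**2*cos(x) + 2*x*sin(x) - x*cos(x) + sin(x) - cos(x) + C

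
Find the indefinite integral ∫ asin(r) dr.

Use integration by parts with u = arcsin(r), dv = dr.
Then du = 1/sqrt(-r**2 + 1) dr.

r*asin(r) + sqrt(-r**2 + 1) + C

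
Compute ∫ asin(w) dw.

Use integration by parts with u = arcsin(w), dv = dw.
Then du = 1/sqrt(-w**2 + 1) dw.

w*asin(w) + sqrt(-w**2 + 1) + C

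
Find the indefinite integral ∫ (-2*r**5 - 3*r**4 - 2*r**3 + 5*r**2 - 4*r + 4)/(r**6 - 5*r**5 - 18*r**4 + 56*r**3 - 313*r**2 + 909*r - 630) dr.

Factor the denominator: (r - 7)*(r - 2)*(r - 1)*(r + 5)*(r**2 + 9).
Partial-fraction decomposition: 2*(242*r - 16663)/(32045*(r**2 + 9)) - 341/(1224*(r + 5)) - 1/(180*(r - 1)) + 16/(65*(r - 2)) - 20641/(10440*(r - 7)).
Integrate each term; A/(r−a) gives A·log|r−a|; the (Br+D)/(r²+p²) term gives a log and an atan.

-20641*log(r - 7)/10440 + 16*log(r - 2)/65 - log(r - 1)/180 - 341*log(r + 5)/1224 + 242*log(r**2 + 9)/32045 - 33326*atan(r/3)/96135 + C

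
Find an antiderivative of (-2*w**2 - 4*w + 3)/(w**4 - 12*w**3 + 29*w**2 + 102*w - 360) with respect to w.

Factor the denominator: (w - 6)*(w - 5)*(w - 4)*(w + 3).
Partial-fraction decomposition: 1/(168*(w + 3)) - 45/(14*(w - 4)) + 67/(8*(w - 5)) - 31/(6*(w - 6)).
Integrate each term: A/(w−a) contributes A·log|w−a|.

-31*log(w - 6)/6 + 67*log(w - 5)/8 - 45*log(w - 4)/14 + log(w + 3)/168 + C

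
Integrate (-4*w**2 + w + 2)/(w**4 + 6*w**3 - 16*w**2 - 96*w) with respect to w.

-log(w)/48 - 29*log(w - 4)/160 - 33*log(w + 4)/32 + 37*log(w + 6)/30 + C

Factor the denominator: w*(w - 4)*(w + 4)*(w + 6).
Partial-fraction decomposition: 37/(30*(w + 6)) - 33/(32*(w + 4)) - 29/(160*(w - 4)) - 1/(48*w).
Integrate each term: A/(w−a) contributes A·log|w−a|.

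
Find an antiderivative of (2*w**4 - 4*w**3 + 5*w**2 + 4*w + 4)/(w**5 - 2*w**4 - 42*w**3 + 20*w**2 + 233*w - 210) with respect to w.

Factor the denominator: (w - 7)*(w - 2)*(w - 1)*(w + 3)*(w + 5).
Partial-fraction decomposition: 1859/(1008*(w + 5)) - 307/(400*(w + 3)) + 11/(144*(w - 1)) - 32/(175*(w - 2)) + 3707/(3600*(w - 7)).
Integrate each term: A/(w−a) contributes A·log|w−a|.

3707*log(w - 7)/3600 - 32*log(w - 2)/175 + 11*log(w - 1)/144 - 307*log(w + 3)/400 + 1859*log(w + 5)/1008 + C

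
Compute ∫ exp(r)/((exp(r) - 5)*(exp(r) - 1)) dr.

Let u = e^r, du = e^r dr.
The integral becomes ∫ du/((u-1)(u-5)); decompose into partial fractions.

log(exp(r) - 5)/4 - log(exp(r) - 1)/4 + C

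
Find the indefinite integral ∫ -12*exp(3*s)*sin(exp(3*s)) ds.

Let u = exp(3*s), so du = (3*exp(3*s)) ds.
Rewriting, the integral becomes -4·∫ sin(u) du = -4·-cos(u).
Substituting back, u = exp(3*s).

4*cos(exp(3*s)) + C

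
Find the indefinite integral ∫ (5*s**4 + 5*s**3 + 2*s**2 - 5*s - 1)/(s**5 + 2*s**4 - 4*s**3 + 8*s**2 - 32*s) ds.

Factor the denominator: s*(s - 2)*(s + 4)*(s**2 + 4).
Partial-fraction decomposition: (263*s + 158)/(160*(s**2 + 4)) + 337/(160*(s + 4)) + 39/(32*(s - 2)) + 1/(32*s).
Integrate each term; A/(s−a) gives A·log|s−a|; the (Bs+D)/(s²+p²) term gives a log and an atan.

log(s)/32 + 39*log(s - 2)/32 + 337*log(s + 4)/160 + 263*log(s**2 + 4)/320 + 79*atan(s/2)/160 + C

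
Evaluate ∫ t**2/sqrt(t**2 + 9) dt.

Substitute t = 3·tan(θ), so dt = 3·sec(θ)^2 dθ and the radical becomes sqrt(t**2 + 9) = 3·sec(θ) by the Pythagorean identity.
Integrate the resulting trig expression in θ, then back-substitute tan(θ) = t/3, sec(θ) = sqrt(t**2 + 9)/3 (absorbing any constant into C).

t*sqrt(t**2 + 9)/2 - 9*log(t + sqrt(t**2 + 9))/2 + C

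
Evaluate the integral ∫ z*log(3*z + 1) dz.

z**2*log(3*z + 1)/2 - z**2/4 + z/6 - log(3*z + 1)/18 + C

Use integration by parts with u = log(3*z + 1), dv = z dz.
Then du = 3/(3*z + 1) dz and v = z**2/2.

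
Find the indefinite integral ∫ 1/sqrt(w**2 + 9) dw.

Substitute w = 3·tan(θ), so dw = 3·sec(θ)^2 dθ and the radical becomes sqrt(w**2 + 9) = 3·sec(θ) by the Pythagorean identity.
Integrate the resulting trig expression in θ, then back-substitute tan(θ) = w/3, sec(θ) = sqrt(w**2 + 9)/3 (absorbing any constant into C).

log(w + sqrt(w**2 + 9)) + C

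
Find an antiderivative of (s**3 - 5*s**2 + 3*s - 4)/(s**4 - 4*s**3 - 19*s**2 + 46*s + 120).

11*log(s - 5)/56 + 4*log(s - 4)/21 - 19*log(s + 2)/21 + 85*log(s + 3)/56 + C

Factor the denominator: (s - 5)*(s - 4)*(s + 2)*(s + 3).
Partial-fraction decomposition: 85/(56*(s + 3)) - 19/(21*(s + 2)) + 4/(21*(s - 4)) + 11/(56*(s - 5)).
Integrate each term: A/(s−a) contributes A·log|s−a|.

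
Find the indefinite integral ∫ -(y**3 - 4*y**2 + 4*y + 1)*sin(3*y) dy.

Use integration by parts with u = y**3 - 4*y**2 + 4*y + 1, dv = -sin(3*y) dy, so v = cos(3*y)/3.
Apply parts 3 times (tabular method): alternate signs, differentiate u down to 0, integrate dv up.

y**3*cos(3*y)/3 - y**2*sin(3*y)/3 - 4*y**2*cos(3*y)/3 + 8*y*sin(3*y)/9 + 10*y*cos(3*y)/9 - 10*sin(3*y)/27 + 17*cos(3*y)/27 + C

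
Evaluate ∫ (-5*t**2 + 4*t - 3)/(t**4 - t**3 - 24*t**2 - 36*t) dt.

log(t)/12 - 53*log(t - 6)/144 - 31*log(t + 2)/16 + 20*log(t + 3)/9 + C

Factor the denominator: t*(t - 6)*(t + 2)*(t + 3).
Partial-fraction decomposition: 20/(9*(t + 3)) - 31/(16*(t + 2)) - 53/(144*(t - 6)) + 1/(12*t).
Integrate each term: A/(t−a) contributes A·log|t−a|.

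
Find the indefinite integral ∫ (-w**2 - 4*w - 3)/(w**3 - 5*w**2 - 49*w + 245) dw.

Factor the denominator: (w - 7)*(w - 5)*(w + 7).
Partial-fraction decomposition: -1/(7*(w + 7)) + 2/(w - 5) - 20/(7*(w - 7)).
Integrate each term: A/(w−a) contributes A·log|w−a|.

-20*log(w - 7)/7 + 2*log(w - 5) - log(w + 7)/7 + C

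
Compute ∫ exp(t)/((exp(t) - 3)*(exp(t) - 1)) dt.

Let u = e^t, du = e^t dt.
The integral becomes ∫ du/((u-1)(u-3)); decompose into partial fractions.

log(exp(t) - 3)/2 - log(exp(t) - 1)/2 + C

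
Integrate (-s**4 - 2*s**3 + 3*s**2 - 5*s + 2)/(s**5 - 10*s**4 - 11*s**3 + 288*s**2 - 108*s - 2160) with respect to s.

Factor the denominator: (s - 6)**2*(s - 5)*(s + 3)*(s + 4).
Partial-fraction decomposition: -29/(450*(s + 4)) - 17/(648*(s + 3)) - 823/(72*(s - 5)) + 42611/(4050*(s - 6)) - 824/(45*(s - 6)**2).
Integrate each term; A/(s−a) gives A·log|s−a|; A/(s−a)² gives −A/(s−a).

42611*log(s - 6)/4050 - 823*log(s - 5)/72 - 17*log(s + 3)/648 - 29*log(s + 4)/450 + 824/(45*s - 270) + C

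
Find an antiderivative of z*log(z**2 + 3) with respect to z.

z**2*log(z**2 + 3)/2 - z**2/2 + 3*log(z**2 + 3)/2 + C

Let u = z**2 + 3, so du = (2*z) dz.
The integral becomes (1/2)·∫ log(u) du; integrate by parts with u′=log(u), dv′=du.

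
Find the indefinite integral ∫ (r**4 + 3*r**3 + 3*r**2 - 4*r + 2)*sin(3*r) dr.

Use integration by parts with u = r**4 + 3*r**3 + 3*r**2 - 4*r + 2, dv = sin(3*r) dr, so v = -cos(3*r)/3.
Apply parts 4 times (tabular method): alternate signs, differentiate u down to 0, integrate dv up.

-r**4*cos(3*r)/3 + 4*r**3*sin(3*r)/9 - r**3*cos(3*r) + r**2*sin(3*r) - 5*r**2*cos(3*r)/9 + 10*r*sin(3*r)/27 + 2*r*cos(3*r) - 2*sin(3*r)/3 - 44*cos(3*r)/81 + C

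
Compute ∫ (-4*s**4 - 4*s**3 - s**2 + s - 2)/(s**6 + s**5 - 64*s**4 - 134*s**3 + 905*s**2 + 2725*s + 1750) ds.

Factor the denominator: (s - 7)*(s - 5)*(s + 1)*(s + 2)*(s + 5)**2.
Partial-fraction decomposition: 2297/(21600*(s + 5)) - 127/(90*(s + 5)**2) + 40/(567*(s + 2)) - 1/(192*(s + 1)) + 1511/(4200*(s - 5)) - 2755/(5184*(s - 7)).
Integrate each term; A/(s−a) gives A·log|s−a|; A/(s−a)² gives −A/(s−a).

-2755*log(s - 7)/5184 + 1511*log(s - 5)/4200 - log(s + 1)/192 + 40*log(s + 2)/567 + 2297*log(s + 5)/21600 + 127/(90*s + 450) + C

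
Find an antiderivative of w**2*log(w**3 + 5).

Let u = w**3 + 5, so du = (3*w**2) dw.
The integral becomes (1/3)·∫ log(u) du; integrate by parts with u′=log(u), dv′=du.

w**3*log(w**3 + 5)/3 - w**3/3 + 5*log(w**3 + 5)/3 + C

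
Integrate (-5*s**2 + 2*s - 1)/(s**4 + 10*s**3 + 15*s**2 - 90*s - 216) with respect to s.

-20*log(s - 3)/189 + 26*log(s + 3)/9 - 89*log(s + 4)/14 + 193*log(s + 6)/54 + C

Factor the denominator: (s - 3)*(s + 3)*(s + 4)*(s + 6).
Partial-fraction decomposition: 193/(54*(s + 6)) - 89/(14*(s + 4)) + 26/(9*(s + 3)) - 20/(189*(s - 3)).
Integrate each term: A/(s−a) contributes A·log|s−a|.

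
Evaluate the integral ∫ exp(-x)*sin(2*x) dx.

-exp(-x)*sin(2*x)/5 - 2*exp(-x)*cos(2*x)/5 + C

Let I denote the integral. Integrate by parts with u = sin(2*x), dv = exp(-x) dx, so v = -exp(-x): I = -exp(-x)*sin(2*x) + 2·∫ exp(-x)*cos(2*x) dx.
Apply parts again with u = cos(2*x), dv = exp(-x) dx: ∫ exp(-x)*cos(2*x) dx = -exp(-x)*cos(2*x) − 2·I. Substituting back brings back I: I = -exp(-x)*sin(2*x) - 2*exp(-x)*cos(2*x) − 4·I.
Solving for I: (1 + 4)·I equals the remaining terms, so I = (1/5)·(-exp(-x)*sin(2*x) - 2*exp(-x)*cos(2*x)).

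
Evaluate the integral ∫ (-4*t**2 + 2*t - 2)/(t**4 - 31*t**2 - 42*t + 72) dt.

Factor the denominator: (t - 6)*(t - 1)*(t + 3)*(t + 4).
Partial-fraction decomposition: 37/(25*(t + 4)) - 11/(9*(t + 3)) + 1/(25*(t - 1)) - 67/(225*(t - 6)).
Integrate each term: A/(t−a) contributes A·log|t−a|.

-67*log(t - 6)/225 + log(t - 1)/25 - 11*log(t + 3)/9 + 37*log(t + 4)/25 + C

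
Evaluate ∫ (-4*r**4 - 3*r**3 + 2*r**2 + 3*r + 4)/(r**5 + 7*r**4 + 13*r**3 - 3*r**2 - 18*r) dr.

-2*log(r)/9 + log(r - 1)/24 - 17*log(r + 2)/3 + 133*log(r + 3)/72 - 115/(6*r + 18) + C

Factor the denominator: r*(r - 1)*(r + 2)*(r + 3)**2.
Partial-fraction decomposition: 133/(72*(r + 3)) + 115/(6*(r + 3)**2) - 17/(3*(r + 2)) + 1/(24*(r - 1)) - 2/(9*r).
Integrate each term; A/(r−a) gives A·log|r−a|; A/(r−a)² gives −A/(r−a).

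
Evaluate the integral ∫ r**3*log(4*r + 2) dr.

Use integration by parts with u = log(4*r + 2), dv = r**3 dr.
Then du = 4/(4*r + 2) dr and v = r**4/4.

r**4*log(4*r + 2)/4 - r**4/16 + r**3/24 - r**2/32 + r/32 - log(2*r + 1)/64 + C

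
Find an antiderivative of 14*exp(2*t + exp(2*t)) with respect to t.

Let u = exp(2*t), so du = (2*exp(2*t)) dt.
Rewriting, the integral becomes 7·∫ e^u du = 7·e^u.
Substituting back, u = exp(2*t).

7*exp(exp(2*t)) + C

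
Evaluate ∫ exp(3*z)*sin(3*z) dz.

Let I denote the integral. Integrate by parts with u = sin(3*z), dv = exp(3*z) dz, so v = exp(3*z)/3: I = exp(3*z)*sin(3*z)/3 − ∫ exp(3*z)*cos(3*z) dz.
Apply parts again with u = cos(3*z), dv = exp(3*z) dz: ∫ exp(3*z)*cos(3*z) dz = exp(3*z)*cos(3*z)/3 + I. Substituting back brings back I: I = exp(3*z)*sin(3*z)/3 - exp(3*z)*cos(3*z)/3 − I.
Solving for I: (1 + 1)·I equals the remaining terms, so I = (1/2)·(exp(3*z)*sin(3*z)/3 - exp(3*z)*cos(3*z)/3).

exp(3*z)*sin(3*z)/6 - exp(3*z)*cos(3*z)/6 + C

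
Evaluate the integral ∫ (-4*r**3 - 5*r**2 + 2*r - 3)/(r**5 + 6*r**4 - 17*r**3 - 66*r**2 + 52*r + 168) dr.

Factor the denominator: (r - 3)*(r - 2)*(r + 2)**2*(r + 7).
Partial-fraction decomposition: 37/(75*(r + 7)) - 99/(400*(r + 2)) + 1/(20*(r + 2)**2) + 17/(48*(r - 2)) - 3/(5*(r - 3)).
Integrate each term; A/(r−a) gives A·log|r−a|; A/(r−a)² gives −A/(r−a).

-3*log(r - 3)/5 + 17*log(r - 2)/48 - 99*log(r + 2)/400 + 37*log(r + 7)/75 - 1/(20*r + 40) + C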